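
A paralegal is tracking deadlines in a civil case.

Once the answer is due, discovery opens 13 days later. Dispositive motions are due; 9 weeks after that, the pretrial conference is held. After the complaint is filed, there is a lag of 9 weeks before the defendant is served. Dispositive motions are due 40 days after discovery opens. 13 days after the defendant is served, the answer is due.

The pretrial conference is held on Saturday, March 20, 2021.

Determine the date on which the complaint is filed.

Wednesday, September 9, 2020

The pretrial conference is held: Mar 20, 2021.
Dispositive motions are due: Mar 20, 2021 − 9 weeks = Jan 16, 2021.
Discovery opens: Jan 16, 2021 − 40 days = Dec 7, 2020.
The answer is due: Dec 7, 2020 − 13 days = Nov 24, 2020.
The defendant is served: Nov 24, 2020 − 13 days = Nov 11, 2020.
The complaint is filed: Nov 11, 2020 − 9 weeks = Sep 9, 2020.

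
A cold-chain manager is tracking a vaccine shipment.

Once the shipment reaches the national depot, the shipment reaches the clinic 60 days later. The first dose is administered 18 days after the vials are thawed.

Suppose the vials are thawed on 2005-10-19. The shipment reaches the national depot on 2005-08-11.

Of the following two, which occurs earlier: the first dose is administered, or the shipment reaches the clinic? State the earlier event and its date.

The vials are thawed: Oct 19, 2005.
The first dose is administered: Oct 19, 2005 + 18 days = Nov 6, 2005.
The shipment reaches the national depot: Aug 11, 2005.
The shipment reaches the clinic: Aug 11, 2005 + 60 days = Oct 10, 2005.
Comparing: the first dose is administered on Nov 6, 2005 vs the shipment reaches the clinic on Oct 10, 2005. Earlier: the shipment reaches the clinic.

The shipment reaches the clinic — 2005-10-10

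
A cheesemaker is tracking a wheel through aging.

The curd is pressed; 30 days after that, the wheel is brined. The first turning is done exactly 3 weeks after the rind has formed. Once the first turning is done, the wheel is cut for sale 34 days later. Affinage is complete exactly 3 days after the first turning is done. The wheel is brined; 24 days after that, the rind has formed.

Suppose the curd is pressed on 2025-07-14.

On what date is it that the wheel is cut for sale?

The curd is pressed: Jul 14, 2025.
The wheel is brined: Jul 14, 2025 + 30 days = Aug 13, 2025.
The rind has formed: Aug 13, 2025 + 24 days = Sep 6, 2025.
The first turning is done: Sep 6, 2025 + 3 weeks = Sep 27, 2025.
The wheel is cut for sale: Sep 27, 2025 + 34 days = Oct 31, 2025.

2025-10-31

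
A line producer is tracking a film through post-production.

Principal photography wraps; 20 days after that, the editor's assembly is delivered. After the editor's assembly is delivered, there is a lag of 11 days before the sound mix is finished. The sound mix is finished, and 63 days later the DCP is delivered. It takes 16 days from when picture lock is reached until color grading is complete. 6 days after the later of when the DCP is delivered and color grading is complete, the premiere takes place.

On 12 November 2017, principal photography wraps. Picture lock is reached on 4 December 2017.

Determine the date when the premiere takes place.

Principal photography wraps: Nov 12, 2017.
The editor's assembly is delivered: Nov 12, 2017 + 20 days = Dec 2, 2017.
The sound mix is finished: Dec 2, 2017 + 11 days = Dec 13, 2017.
The DCP is delivered: Dec 13, 2017 + 63 days = Feb 14, 2018.
Picture lock is reached: Dec 4, 2017.
Color grading is complete: Dec 4, 2017 + 16 days = Dec 20, 2017.
Both prerequisites met — the DCP is delivered (Feb 14, 2018), color grading is complete (Dec 20, 2017); the later is Feb 14, 2018.
The premiere takes place: Feb 14, 2018 + 6 days = Feb 20, 2018.

20 February 2018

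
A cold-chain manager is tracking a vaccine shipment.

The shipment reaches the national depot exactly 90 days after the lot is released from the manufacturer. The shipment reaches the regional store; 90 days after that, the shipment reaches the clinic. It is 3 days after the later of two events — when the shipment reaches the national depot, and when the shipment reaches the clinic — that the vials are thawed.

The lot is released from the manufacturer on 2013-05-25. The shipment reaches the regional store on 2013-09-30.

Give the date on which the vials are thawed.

The lot is released from the manufacturer: May 25, 2013.
The shipment reaches the national depot: May 25, 2013 + 90 days = Aug 23, 2013.
The shipment reaches the regional store: Sep 30, 2013.
The shipment reaches the clinic: Sep 30, 2013 + 90 days = Dec 29, 2013.
Both prerequisites met — the shipment reaches the national depot (Aug 23, 2013), the shipment reaches the clinic (Dec 29, 2013); the later is Dec 29, 2013.
The vials are thawed: Dec 29, 2013 + 3 days = Jan 1, 2014.

2014-01-01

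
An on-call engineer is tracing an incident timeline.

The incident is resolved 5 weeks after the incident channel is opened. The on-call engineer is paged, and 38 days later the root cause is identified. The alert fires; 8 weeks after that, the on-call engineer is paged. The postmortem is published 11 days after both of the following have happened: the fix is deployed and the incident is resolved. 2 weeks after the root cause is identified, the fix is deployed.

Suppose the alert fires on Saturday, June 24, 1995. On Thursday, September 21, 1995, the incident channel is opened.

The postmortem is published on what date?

Monday, November 6, 1995

The alert fires: Jun 24, 1995.
The on-call engineer is paged: Jun 24, 1995 + 8 weeks = Aug 19, 1995.
The root cause is identified: Aug 19, 1995 + 38 days = Sep 26, 1995.
The fix is deployed: Sep 26, 1995 + 2 weeks = Oct 10, 1995.
The incident channel is opened: Sep 21, 1995.
The incident is resolved: Sep 21, 1995 + 5 weeks = Oct 26, 1995.
Both prerequisites met — the fix is deployed (Oct 10, 1995), the incident is resolved (Oct 26, 1995); the later is Oct 26, 1995.
The postmortem is published: Oct 26, 1995 + 11 days = Nov 6, 1995.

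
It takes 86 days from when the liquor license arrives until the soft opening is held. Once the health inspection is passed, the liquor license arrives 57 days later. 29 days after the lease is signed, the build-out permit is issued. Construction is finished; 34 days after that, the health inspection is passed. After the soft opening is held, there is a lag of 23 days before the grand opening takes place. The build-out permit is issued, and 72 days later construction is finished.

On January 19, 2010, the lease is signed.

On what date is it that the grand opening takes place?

November 16, 2010

The lease is signed: Jan 19, 2010.
The build-out permit is issued: Jan 19, 2010 + 29 days = Feb 17, 2010.
Construction is finished: Feb 17, 2010 + 72 days = Apr 30, 2010.
The health inspection is passed: Apr 30, 2010 + 34 days = Jun 3, 2010.
The liquor license arrives: Jun 3, 2010 + 57 days = Jul 30, 2010.
The soft opening is held: Jul 30, 2010 + 86 days = Oct 24, 2010.
The grand opening takes place: Oct 24, 2010 + 23 days = Nov 16, 2010.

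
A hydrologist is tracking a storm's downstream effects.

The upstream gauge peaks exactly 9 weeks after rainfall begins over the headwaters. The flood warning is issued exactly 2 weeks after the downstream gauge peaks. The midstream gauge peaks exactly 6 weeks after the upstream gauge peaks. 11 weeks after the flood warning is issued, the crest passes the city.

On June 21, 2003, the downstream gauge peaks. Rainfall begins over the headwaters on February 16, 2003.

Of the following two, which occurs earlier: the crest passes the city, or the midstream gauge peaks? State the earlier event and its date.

The downstream gauge peaks: Jun 21, 2003.
The flood warning is issued: Jun 21, 2003 + 2 weeks = Jul 5, 2003.
The crest passes the city: Jul 5, 2003 + 11 weeks = Sep 20, 2003.
Rainfall begins over the headwaters: Feb 16, 2003.
The upstream gauge peaks: Feb 16, 2003 + 9 weeks = Apr 20, 2003.
The midstream gauge peaks: Apr 20, 2003 + 6 weeks = Jun 1, 2003.
Comparing: the crest passes the city on Sep 20, 2003 vs the midstream gauge peaks on Jun 1, 2003. Earlier: the midstream gauge peaks.

The midstream gauge peaks — June 1, 2003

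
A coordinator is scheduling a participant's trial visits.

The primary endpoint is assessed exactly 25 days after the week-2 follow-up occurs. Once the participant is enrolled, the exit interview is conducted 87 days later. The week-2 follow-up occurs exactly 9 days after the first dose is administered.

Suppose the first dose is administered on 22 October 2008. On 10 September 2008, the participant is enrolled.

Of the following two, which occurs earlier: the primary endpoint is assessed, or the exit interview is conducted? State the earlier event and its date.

The primary endpoint is assessed — 25 November 2008

The first dose is administered: Oct 22, 2008.
The week-2 follow-up occurs: Oct 22, 2008 + 9 days = Oct 31, 2008.
The primary endpoint is assessed: Oct 31, 2008 + 25 days = Nov 25, 2008.
The participant is enrolled: Sep 10, 2008.
The exit interview is conducted: Sep 10, 2008 + 87 days = Dec 6, 2008.
Comparing: the primary endpoint is assessed on Nov 25, 2008 vs the exit interview is conducted on Dec 6, 2008. Earlier: the primary endpoint is assessed.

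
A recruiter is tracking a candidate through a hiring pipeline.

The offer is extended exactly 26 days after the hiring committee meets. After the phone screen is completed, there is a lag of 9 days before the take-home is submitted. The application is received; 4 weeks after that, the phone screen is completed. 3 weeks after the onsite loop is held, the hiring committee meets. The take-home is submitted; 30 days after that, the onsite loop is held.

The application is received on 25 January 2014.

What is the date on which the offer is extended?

19 May 2014

The application is received: Jan 25, 2014.
The phone screen is completed: Jan 25, 2014 + 4 weeks = Feb 22, 2014.
The take-home is submitted: Feb 22, 2014 + 9 days = Mar 3, 2014.
The onsite loop is held: Mar 3, 2014 + 30 days = Apr 2, 2014.
The hiring committee meets: Apr 2, 2014 + 3 weeks = Apr 23, 2014.
The offer is extended: Apr 23, 2014 + 26 days = May 19, 2014.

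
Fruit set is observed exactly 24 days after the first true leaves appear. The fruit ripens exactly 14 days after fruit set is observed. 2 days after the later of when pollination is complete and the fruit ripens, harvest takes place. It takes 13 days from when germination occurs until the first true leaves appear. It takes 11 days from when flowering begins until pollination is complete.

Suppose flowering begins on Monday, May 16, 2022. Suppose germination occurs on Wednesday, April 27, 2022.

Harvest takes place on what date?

Flowering begins: May 16, 2022.
Pollination is complete: May 16, 2022 + 11 days = May 27, 2022.
Germination occurs: Apr 27, 2022.
The first true leaves appear: Apr 27, 2022 + 13 days = May 10, 2022.
Fruit set is observed: May 10, 2022 + 24 days = Jun 3, 2022.
The fruit ripens: Jun 3, 2022 + 14 days = Jun 17, 2022.
Both prerequisites met — pollination is complete (May 27, 2022), the fruit ripens (Jun 17, 2022); the later is Jun 17, 2022.
Harvest takes place: Jun 17, 2022 + 2 days = Jun 19, 2022.

Sunday, June 19, 2022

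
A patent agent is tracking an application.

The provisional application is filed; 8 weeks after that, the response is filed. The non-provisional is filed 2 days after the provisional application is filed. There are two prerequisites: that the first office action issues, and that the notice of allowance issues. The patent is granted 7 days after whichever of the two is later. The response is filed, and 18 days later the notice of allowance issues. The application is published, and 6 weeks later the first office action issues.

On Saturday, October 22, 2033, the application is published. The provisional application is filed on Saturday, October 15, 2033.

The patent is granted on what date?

The application is published: Oct 22, 2033.
The first office action issues: Oct 22, 2033 + 6 weeks = Dec 3, 2033.
The provisional application is filed: Oct 15, 2033.
The response is filed: Oct 15, 2033 + 8 weeks = Dec 10, 2033.
The notice of allowance issues: Dec 10, 2033 + 18 days = Dec 28, 2033.
Both prerequisites met — the first office action issues (Dec 3, 2033), the notice of allowance issues (Dec 28, 2033); the later is Dec 28, 2033.
The patent is granted: Dec 28, 2033 + 7 days = Jan 4, 2034.

Wednesday, January 4, 2034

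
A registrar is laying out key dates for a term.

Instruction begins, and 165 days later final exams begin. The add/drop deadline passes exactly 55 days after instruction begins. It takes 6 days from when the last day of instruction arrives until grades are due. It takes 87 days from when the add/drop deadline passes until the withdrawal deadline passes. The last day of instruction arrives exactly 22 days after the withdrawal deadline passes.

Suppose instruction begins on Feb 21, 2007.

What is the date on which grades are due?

Aug 10, 2007

Instruction begins: Feb 21, 2007.
The add/drop deadline passes: Feb 21, 2007 + 55 days = Apr 17, 2007.
The withdrawal deadline passes: Apr 17, 2007 + 87 days = Jul 13, 2007.
The last day of instruction arrives: Jul 13, 2007 + 22 days = Aug 4, 2007.
Grades are due: Aug 4, 2007 + 6 days = Aug 10, 2007.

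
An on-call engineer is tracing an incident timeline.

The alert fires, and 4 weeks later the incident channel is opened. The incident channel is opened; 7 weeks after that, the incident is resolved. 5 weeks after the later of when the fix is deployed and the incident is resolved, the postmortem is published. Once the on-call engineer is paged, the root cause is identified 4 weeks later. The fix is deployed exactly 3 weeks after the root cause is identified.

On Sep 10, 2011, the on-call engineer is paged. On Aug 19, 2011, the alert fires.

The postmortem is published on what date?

The on-call engineer is paged: Sep 10, 2011.
The root cause is identified: Sep 10, 2011 + 4 weeks = Oct 8, 2011.
The fix is deployed: Oct 8, 2011 + 3 weeks = Oct 29, 2011.
The alert fires: Aug 19, 2011.
The incident channel is opened: Aug 19, 2011 + 4 weeks = Sep 16, 2011.
The incident is resolved: Sep 16, 2011 + 7 weeks = Nov 4, 2011.
Both prerequisites met — the fix is deployed (Oct 29, 2011), the incident is resolved (Nov 4, 2011); the later is Nov 4, 2011.
The postmortem is published: Nov 4, 2011 + 5 weeks = Dec 9, 2011.

Dec 9, 2011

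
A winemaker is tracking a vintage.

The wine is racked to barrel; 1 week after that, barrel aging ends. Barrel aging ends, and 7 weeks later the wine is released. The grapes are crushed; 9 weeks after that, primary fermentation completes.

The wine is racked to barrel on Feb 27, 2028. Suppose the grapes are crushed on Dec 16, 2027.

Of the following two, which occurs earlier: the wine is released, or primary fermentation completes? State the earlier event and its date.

Primary fermentation completes — Feb 17, 2028

The wine is racked to barrel: Feb 27, 2028.
Barrel aging ends: Feb 27, 2028 + 1 week = Mar 5, 2028.
The wine is released: Mar 5, 2028 + 7 weeks = Apr 23, 2028.
The grapes are crushed: Dec 16, 2027.
Primary fermentation completes: Dec 16, 2027 + 9 weeks = Feb 17, 2028.
Comparing: the wine is released on Apr 23, 2028 vs primary fermentation completes on Feb 17, 2028. Earlier: primary fermentation completes.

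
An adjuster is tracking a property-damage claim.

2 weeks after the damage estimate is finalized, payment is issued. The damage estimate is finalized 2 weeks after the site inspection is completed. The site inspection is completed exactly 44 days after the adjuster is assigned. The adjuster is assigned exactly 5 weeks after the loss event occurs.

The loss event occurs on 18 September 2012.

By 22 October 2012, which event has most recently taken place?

The loss event occurs

The loss event occurs: Sep 18, 2012.
The adjuster is assigned: Sep 18, 2012 + 5 weeks = Oct 23, 2012.
The site inspection is completed: Oct 23, 2012 + 44 days = Dec 6, 2012.
The damage estimate is finalized: Dec 6, 2012 + 2 weeks = Dec 20, 2012.
Payment is issued: Dec 20, 2012 + 2 weeks = Jan 3, 2013.
Oct 22, 2012 falls between when the loss event occurs (Sep 18, 2012) and when the adjuster is assigned (Oct 23, 2012).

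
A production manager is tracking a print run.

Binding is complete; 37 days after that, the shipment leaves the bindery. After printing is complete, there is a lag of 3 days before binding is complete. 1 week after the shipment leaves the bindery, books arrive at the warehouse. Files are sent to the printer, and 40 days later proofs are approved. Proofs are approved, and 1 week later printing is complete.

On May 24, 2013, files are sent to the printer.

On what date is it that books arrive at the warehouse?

Aug 26, 2013

Files are sent to the printer: May 24, 2013.
Proofs are approved: May 24, 2013 + 40 days = Jul 3, 2013.
Printing is complete: Jul 3, 2013 + 1 week = Jul 10, 2013.
Binding is complete: Jul 10, 2013 + 3 days = Jul 13, 2013.
The shipment leaves the bindery: Jul 13, 2013 + 37 days = Aug 19, 2013.
Books arrive at the warehouse: Aug 19, 2013 + 1 week = Aug 26, 2013.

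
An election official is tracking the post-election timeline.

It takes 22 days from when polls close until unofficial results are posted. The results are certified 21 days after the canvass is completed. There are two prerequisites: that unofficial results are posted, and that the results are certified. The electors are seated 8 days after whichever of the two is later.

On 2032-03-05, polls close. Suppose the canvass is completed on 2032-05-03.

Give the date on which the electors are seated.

2032-06-01

Polls close: Mar 5, 2032.
Unofficial results are posted: Mar 5, 2032 + 22 days = Mar 27, 2032.
The canvass is completed: May 3, 2032.
The results are certified: May 3, 2032 + 21 days = May 24, 2032.
Both prerequisites met — unofficial results are posted (Mar 27, 2032), the results are certified (May 24, 2032); the later is May 24, 2032.
The electors are seated: May 24, 2032 + 8 days = Jun 1, 2032.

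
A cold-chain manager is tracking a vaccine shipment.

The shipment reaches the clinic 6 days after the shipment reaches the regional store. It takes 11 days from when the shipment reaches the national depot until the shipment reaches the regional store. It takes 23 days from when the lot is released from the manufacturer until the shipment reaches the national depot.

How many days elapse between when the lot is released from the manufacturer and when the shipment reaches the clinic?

40 days

Causal path: the lot is released from the manufacturer → the shipment reaches the national depot → the shipment reaches the regional store → the shipment reaches the clinic.
Total delay along the path: 23 + 11 + 6 = 40 days.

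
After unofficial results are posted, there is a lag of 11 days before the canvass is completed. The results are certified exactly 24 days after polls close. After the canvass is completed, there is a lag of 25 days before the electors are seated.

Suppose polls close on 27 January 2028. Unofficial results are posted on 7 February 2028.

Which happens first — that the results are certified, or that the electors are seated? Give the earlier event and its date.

The results are certified — 20 February 2028

Polls close: Jan 27, 2028.
The results are certified: Jan 27, 2028 + 24 days = Feb 20, 2028.
Unofficial results are posted: Feb 7, 2028.
The canvass is completed: Feb 7, 2028 + 11 days = Feb 18, 2028.
The electors are seated: Feb 18, 2028 + 25 days = Mar 14, 2028.
Comparing: the results are certified on Feb 20, 2028 vs the electors are seated on Mar 14, 2028. Earlier: the results are certified.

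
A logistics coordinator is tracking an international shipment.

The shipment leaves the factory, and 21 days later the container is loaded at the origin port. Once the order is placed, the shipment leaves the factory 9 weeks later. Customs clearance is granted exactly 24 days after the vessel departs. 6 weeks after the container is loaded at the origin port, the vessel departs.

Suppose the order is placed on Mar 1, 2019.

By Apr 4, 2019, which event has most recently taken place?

The order is placed: Mar 1, 2019.
The shipment leaves the factory: Mar 1, 2019 + 9 weeks = May 3, 2019.
The container is loaded at the origin port: May 3, 2019 + 21 days = May 24, 2019.
The vessel departs: May 24, 2019 + 6 weeks = Jul 5, 2019.
Customs clearance is granted: Jul 5, 2019 + 24 days = Jul 29, 2019.
Apr 4, 2019 falls between when the order is placed (Mar 1, 2019) and when the shipment leaves the factory (May 3, 2019).

The order is placed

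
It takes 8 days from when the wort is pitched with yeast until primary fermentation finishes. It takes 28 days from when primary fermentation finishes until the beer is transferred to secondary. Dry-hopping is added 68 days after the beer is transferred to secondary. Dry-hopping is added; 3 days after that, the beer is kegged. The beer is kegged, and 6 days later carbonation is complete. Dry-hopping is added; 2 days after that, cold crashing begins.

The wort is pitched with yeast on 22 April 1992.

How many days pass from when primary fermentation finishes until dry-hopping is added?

96 days

Causal path: primary fermentation finishes → the beer is transferred to secondary → dry-hopping is added.
Total delay along the path: 28 + 68 = 96 days.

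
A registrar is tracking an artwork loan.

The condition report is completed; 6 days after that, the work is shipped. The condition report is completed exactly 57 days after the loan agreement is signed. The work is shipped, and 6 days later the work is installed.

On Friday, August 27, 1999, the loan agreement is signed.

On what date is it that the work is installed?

Thursday, November 4, 1999

The loan agreement is signed: Aug 27, 1999.
The condition report is completed: Aug 27, 1999 + 57 days = Oct 23, 1999.
The work is shipped: Oct 23, 1999 + 6 days = Oct 29, 1999.
The work is installed: Oct 29, 1999 + 6 days = Nov 4, 1999.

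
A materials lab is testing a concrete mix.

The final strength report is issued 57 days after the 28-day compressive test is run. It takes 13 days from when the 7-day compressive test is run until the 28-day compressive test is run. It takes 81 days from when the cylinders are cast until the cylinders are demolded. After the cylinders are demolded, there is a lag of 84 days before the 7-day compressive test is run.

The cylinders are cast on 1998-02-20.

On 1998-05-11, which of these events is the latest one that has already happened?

The cylinders are cast

The cylinders are cast: Feb 20, 1998.
The cylinders are demolded: Feb 20, 1998 + 81 days = May 12, 1998.
The 7-day compressive test is run: May 12, 1998 + 84 days = Aug 4, 1998.
The 28-day compressive test is run: Aug 4, 1998 + 13 days = Aug 17, 1998.
The final strength report is issued: Aug 17, 1998 + 57 days = Oct 13, 1998.
May 11, 1998 falls between when the cylinders are cast (Feb 20, 1998) and when the cylinders are demolded (May 12, 1998).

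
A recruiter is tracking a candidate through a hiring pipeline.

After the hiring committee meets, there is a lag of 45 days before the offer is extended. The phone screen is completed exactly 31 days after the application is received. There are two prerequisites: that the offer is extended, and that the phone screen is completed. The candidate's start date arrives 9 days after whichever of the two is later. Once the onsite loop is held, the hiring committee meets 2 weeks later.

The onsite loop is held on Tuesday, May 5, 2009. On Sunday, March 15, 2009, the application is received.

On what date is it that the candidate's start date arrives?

The onsite loop is held: May 5, 2009.
The hiring committee meets: May 5, 2009 + 2 weeks = May 19, 2009.
The offer is extended: May 19, 2009 + 45 days = Jul 3, 2009.
The application is received: Mar 15, 2009.
The phone screen is completed: Mar 15, 2009 + 31 days = Apr 15, 2009.
Both prerequisites met — the offer is extended (Jul 3, 2009), the phone screen is completed (Apr 15, 2009); the later is Jul 3, 2009.
The candidate's start date arrives: Jul 3, 2009 + 9 days = Jul 12, 2009.

Sunday, July 12, 2009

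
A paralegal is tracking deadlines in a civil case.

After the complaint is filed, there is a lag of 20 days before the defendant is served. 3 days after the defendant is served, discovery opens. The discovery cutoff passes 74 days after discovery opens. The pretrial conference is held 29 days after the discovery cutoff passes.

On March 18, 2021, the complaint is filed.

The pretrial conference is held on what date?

July 22, 2021

The complaint is filed: Mar 18, 2021.
The defendant is served: Mar 18, 2021 + 20 days = Apr 7, 2021.
Discovery opens: Apr 7, 2021 + 3 days = Apr 10, 2021.
The discovery cutoff passes: Apr 10, 2021 + 74 days = Jun 23, 2021.
The pretrial conference is held: Jun 23, 2021 + 29 days = Jul 22, 2021.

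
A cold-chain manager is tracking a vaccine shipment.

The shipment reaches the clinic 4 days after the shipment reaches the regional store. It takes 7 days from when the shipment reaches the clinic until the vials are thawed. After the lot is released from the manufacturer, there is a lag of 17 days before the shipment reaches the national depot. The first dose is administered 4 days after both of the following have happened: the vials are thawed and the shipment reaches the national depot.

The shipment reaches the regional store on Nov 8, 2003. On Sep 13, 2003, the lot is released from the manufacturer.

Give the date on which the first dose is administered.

Nov 23, 2003

The shipment reaches the regional store: Nov 8, 2003.
The shipment reaches the clinic: Nov 8, 2003 + 4 days = Nov 12, 2003.
The vials are thawed: Nov 12, 2003 + 7 days = Nov 19, 2003.
The lot is released from the manufacturer: Sep 13, 2003.
The shipment reaches the national depot: Sep 13, 2003 + 17 days = Sep 30, 2003.
Both prerequisites met — the vials are thawed (Nov 19, 2003), the shipment reaches the national depot (Sep 30, 2003); the later is Nov 19, 2003.
The first dose is administered: Nov 19, 2003 + 4 days = Nov 23, 2003.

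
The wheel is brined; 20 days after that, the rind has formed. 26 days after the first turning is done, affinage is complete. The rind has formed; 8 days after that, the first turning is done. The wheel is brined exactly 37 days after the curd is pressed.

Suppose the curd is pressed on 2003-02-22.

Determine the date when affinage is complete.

The curd is pressed: Feb 22, 2003.
The wheel is brined: Feb 22, 2003 + 37 days = Mar 31, 2003.
The rind has formed: Mar 31, 2003 + 20 days = Apr 20, 2003.
The first turning is done: Apr 20, 2003 + 8 days = Apr 28, 2003.
Affinage is complete: Apr 28, 2003 + 26 days = May 24, 2003.

2003-05-24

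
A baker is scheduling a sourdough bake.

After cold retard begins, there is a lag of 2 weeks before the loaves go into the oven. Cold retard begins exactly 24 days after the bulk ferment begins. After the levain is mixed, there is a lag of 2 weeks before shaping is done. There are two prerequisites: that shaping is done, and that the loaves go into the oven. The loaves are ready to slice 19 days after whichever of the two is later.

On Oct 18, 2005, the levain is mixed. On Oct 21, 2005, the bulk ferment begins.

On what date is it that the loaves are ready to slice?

The levain is mixed: Oct 18, 2005.
Shaping is done: Oct 18, 2005 + 2 weeks = Nov 1, 2005.
The bulk ferment begins: Oct 21, 2005.
Cold retard begins: Oct 21, 2005 + 24 days = Nov 14, 2005.
The loaves go into the oven: Nov 14, 2005 + 2 weeks = Nov 28, 2005.
Both prerequisites met — shaping is done (Nov 1, 2005), the loaves go into the oven (Nov 28, 2005); the later is Nov 28, 2005.
The loaves are ready to slice: Nov 28, 2005 + 19 days = Dec 17, 2005.

Dec 17, 2005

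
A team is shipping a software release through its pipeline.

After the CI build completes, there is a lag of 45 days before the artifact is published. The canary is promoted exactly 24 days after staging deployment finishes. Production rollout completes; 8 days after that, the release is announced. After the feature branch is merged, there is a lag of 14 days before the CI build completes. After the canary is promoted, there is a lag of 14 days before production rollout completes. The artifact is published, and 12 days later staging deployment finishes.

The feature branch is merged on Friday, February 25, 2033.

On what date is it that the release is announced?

The feature branch is merged: Feb 25, 2033.
The CI build completes: Feb 25, 2033 + 14 days = Mar 11, 2033.
The artifact is published: Mar 11, 2033 + 45 days = Apr 25, 2033.
Staging deployment finishes: Apr 25, 2033 + 12 days = May 7, 2033.
The canary is promoted: May 7, 2033 + 24 days = May 31, 2033.
Production rollout completes: May 31, 2033 + 14 days = Jun 14, 2033.
The release is announced: Jun 14, 2033 + 8 days = Jun 22, 2033.

Wednesday, June 22, 2033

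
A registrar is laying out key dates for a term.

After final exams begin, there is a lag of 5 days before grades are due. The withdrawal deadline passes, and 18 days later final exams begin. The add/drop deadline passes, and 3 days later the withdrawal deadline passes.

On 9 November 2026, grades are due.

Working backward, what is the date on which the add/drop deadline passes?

Grades are due: Nov 9, 2026.
Final exams begin: Nov 9, 2026 − 5 days = Nov 4, 2026.
The withdrawal deadline passes: Nov 4, 2026 − 18 days = Oct 17, 2026.
The add/drop deadline passes: Oct 17, 2026 − 3 days = Oct 14, 2026.

14 October 2026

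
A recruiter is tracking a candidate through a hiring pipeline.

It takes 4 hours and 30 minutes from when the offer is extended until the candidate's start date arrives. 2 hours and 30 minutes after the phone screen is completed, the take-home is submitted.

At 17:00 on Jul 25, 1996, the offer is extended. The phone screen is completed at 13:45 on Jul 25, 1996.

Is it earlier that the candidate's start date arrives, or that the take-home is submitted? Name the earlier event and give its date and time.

The take-home is submitted — 16:15 on Jul 25, 1996

The offer is extended: 17:00 Jul 25, 1996.
The candidate's start date arrives: 17:00 Jul 25, 1996 + 4h30m = 21:30 Jul 25, 1996.
The phone screen is completed: 13:45 Jul 25, 1996.
The take-home is submitted: 13:45 Jul 25, 1996 + 2h30m = 16:15 Jul 25, 1996.
Comparing: the candidate's start date arrives at 21:30 Jul 25, 1996 vs the take-home is submitted at 16:15 Jul 25, 1996. Earlier: the take-home is submitted.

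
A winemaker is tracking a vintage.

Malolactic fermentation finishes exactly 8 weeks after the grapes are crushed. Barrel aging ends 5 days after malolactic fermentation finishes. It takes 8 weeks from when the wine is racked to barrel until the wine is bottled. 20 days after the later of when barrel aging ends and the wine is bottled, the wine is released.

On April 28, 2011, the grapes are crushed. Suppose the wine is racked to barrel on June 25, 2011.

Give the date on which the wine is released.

September 9, 2011

The grapes are crushed: Apr 28, 2011.
Malolactic fermentation finishes: Apr 28, 2011 + 8 weeks = Jun 23, 2011.
Barrel aging ends: Jun 23, 2011 + 5 days = Jun 28, 2011.
The wine is racked to barrel: Jun 25, 2011.
The wine is bottled: Jun 25, 2011 + 8 weeks = Aug 20, 2011.
Both prerequisites met — barrel aging ends (Jun 28, 2011), the wine is bottled (Aug 20, 2011); the later is Aug 20, 2011.
The wine is released: Aug 20, 2011 + 20 days = Sep 9, 2011.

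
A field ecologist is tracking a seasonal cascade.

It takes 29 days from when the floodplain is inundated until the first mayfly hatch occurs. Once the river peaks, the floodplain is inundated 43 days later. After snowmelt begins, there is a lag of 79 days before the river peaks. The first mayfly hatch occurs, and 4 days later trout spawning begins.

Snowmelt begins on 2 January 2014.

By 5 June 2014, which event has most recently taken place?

The first mayfly hatch occurs

Snowmelt begins: Jan 2, 2014.
The river peaks: Jan 2, 2014 + 79 days = Mar 22, 2014.
The floodplain is inundated: Mar 22, 2014 + 43 days = May 4, 2014.
The first mayfly hatch occurs: May 4, 2014 + 29 days = Jun 2, 2014.
Trout spawning begins: Jun 2, 2014 + 4 days = Jun 6, 2014.
Jun 5, 2014 falls between when the first mayfly hatch occurs (Jun 2, 2014) and when trout spawning begins (Jun 6, 2014).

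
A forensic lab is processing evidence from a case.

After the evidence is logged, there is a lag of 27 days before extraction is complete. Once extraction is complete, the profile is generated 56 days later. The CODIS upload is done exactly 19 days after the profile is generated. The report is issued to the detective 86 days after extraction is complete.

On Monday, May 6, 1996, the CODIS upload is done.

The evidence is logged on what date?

Thursday, January 25, 1996

The CODIS upload is done: May 6, 1996.
The profile is generated: May 6, 1996 − 19 days = Apr 17, 1996.
Extraction is complete: Apr 17, 1996 − 56 days = Feb 21, 1996.
The evidence is logged: Feb 21, 1996 − 27 days = Jan 25, 1996.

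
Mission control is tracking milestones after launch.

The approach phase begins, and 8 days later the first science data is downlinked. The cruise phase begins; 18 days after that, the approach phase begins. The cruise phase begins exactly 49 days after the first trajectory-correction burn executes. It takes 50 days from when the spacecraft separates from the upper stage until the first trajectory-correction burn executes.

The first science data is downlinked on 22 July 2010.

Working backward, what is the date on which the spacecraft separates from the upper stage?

The first science data is downlinked: Jul 22, 2010.
The approach phase begins: Jul 22, 2010 − 8 days = Jul 14, 2010.
The cruise phase begins: Jul 14, 2010 − 18 days = Jun 26, 2010.
The first trajectory-correction burn executes: Jun 26, 2010 − 49 days = May 8, 2010.
The spacecraft separates from the upper stage: May 8, 2010 − 50 days = Mar 19, 2010.

19 March 2010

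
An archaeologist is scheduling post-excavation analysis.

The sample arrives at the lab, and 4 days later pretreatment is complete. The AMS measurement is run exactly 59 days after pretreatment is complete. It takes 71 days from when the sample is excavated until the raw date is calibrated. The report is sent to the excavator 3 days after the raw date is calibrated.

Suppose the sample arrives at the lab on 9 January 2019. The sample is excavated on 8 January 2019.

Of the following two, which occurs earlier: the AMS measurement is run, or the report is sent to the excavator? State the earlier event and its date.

The AMS measurement is run — 13 March 2019

The sample arrives at the lab: Jan 9, 2019.
Pretreatment is complete: Jan 9, 2019 + 4 days = Jan 13, 2019.
The AMS measurement is run: Jan 13, 2019 + 59 days = Mar 13, 2019.
The sample is excavated: Jan 8, 2019.
The raw date is calibrated: Jan 8, 2019 + 71 days = Mar 20, 2019.
The report is sent to the excavator: Mar 20, 2019 + 3 days = Mar 23, 2019.
Comparing: the AMS measurement is run on Mar 13, 2019 vs the report is sent to the excavator on Mar 23, 2019. Earlier: the AMS measurement is run.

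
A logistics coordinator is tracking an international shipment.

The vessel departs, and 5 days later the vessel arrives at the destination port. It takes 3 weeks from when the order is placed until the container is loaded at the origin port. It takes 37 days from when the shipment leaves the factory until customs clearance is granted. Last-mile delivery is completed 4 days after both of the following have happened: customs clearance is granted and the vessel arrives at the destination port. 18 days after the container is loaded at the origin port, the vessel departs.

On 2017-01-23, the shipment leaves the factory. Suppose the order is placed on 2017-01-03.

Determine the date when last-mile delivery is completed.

The shipment leaves the factory: Jan 23, 2017.
Customs clearance is granted: Jan 23, 2017 + 37 days = Mar 1, 2017.
The order is placed: Jan 3, 2017.
The container is loaded at the origin port: Jan 3, 2017 + 3 weeks = Jan 24, 2017.
The vessel departs: Jan 24, 2017 + 18 days = Feb 11, 2017.
The vessel arrives at the destination port: Feb 11, 2017 + 5 days = Feb 16, 2017.
Both prerequisites met — customs clearance is granted (Mar 1, 2017), the vessel arrives at the destination port (Feb 16, 2017); the later is Mar 1, 2017.
Last-mile delivery is completed: Mar 1, 2017 + 4 days = Mar 5, 2017.

2017-03-05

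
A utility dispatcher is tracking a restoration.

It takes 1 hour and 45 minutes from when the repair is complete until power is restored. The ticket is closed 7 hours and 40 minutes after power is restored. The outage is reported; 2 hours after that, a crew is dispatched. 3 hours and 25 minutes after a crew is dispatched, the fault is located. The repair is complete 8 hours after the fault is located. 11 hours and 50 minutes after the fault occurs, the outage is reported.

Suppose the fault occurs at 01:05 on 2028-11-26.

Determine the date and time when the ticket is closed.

11:45 on 2028-11-27

The fault occurs: 01:05 Nov 26, 2028.
The outage is reported: 01:05 Nov 26, 2028 + 11h50m = 12:55 Nov 26, 2028.
A crew is dispatched: 12:55 Nov 26, 2028 + 2h = 14:55 Nov 26, 2028.
The fault is located: 14:55 Nov 26, 2028 + 3h25m = 18:20 Nov 26, 2028.
The repair is complete: 18:20 Nov 26, 2028 + 8h = 02:20 Nov 27, 2028.
Power is restored: 02:20 Nov 27, 2028 + 1h45m = 04:05 Nov 27, 2028.
The ticket is closed: 04:05 Nov 27, 2028 + 7h40m = 11:45 Nov 27, 2028.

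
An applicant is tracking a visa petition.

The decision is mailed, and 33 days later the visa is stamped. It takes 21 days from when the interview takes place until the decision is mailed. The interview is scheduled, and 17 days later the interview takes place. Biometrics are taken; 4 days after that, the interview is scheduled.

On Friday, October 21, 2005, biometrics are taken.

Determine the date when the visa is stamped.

Wednesday, January 4, 2006

Biometrics are taken: Oct 21, 2005.
The interview is scheduled: Oct 21, 2005 + 4 days = Oct 25, 2005.
The interview takes place: Oct 25, 2005 + 17 days = Nov 11, 2005.
The decision is mailed: Nov 11, 2005 + 21 days = Dec 2, 2005.
The visa is stamped: Dec 2, 2005 + 33 days = Jan 4, 2006.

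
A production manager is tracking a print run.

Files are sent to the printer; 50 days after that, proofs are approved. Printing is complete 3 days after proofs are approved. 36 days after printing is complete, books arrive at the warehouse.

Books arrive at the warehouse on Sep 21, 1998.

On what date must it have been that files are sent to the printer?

Jun 24, 1998

Books arrive at the warehouse: Sep 21, 1998.
Printing is complete: Sep 21, 1998 − 36 days = Aug 16, 1998.
Proofs are approved: Aug 16, 1998 − 3 days = Aug 13, 1998.
Files are sent to the printer: Aug 13, 1998 − 50 days = Jun 24, 1998.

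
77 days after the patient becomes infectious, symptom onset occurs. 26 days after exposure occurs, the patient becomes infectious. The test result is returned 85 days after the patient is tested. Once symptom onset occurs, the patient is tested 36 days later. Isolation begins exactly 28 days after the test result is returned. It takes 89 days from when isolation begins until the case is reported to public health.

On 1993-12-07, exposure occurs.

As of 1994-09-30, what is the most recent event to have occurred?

Isolation begins

Exposure occurs: Dec 7, 1993.
The patient becomes infectious: Dec 7, 1993 + 26 days = Jan 2, 1994.
Symptom onset occurs: Jan 2, 1994 + 77 days = Mar 20, 1994.
The patient is tested: Mar 20, 1994 + 36 days = Apr 25, 1994.
The test result is returned: Apr 25, 1994 + 85 days = Jul 19, 1994.
Isolation begins: Jul 19, 1994 + 28 days = Aug 16, 1994.
The case is reported to public health: Aug 16, 1994 + 89 days = Nov 13, 1994.
Sep 30, 1994 falls between when isolation begins (Aug 16, 1994) and when the case is reported to public health (Nov 13, 1994).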